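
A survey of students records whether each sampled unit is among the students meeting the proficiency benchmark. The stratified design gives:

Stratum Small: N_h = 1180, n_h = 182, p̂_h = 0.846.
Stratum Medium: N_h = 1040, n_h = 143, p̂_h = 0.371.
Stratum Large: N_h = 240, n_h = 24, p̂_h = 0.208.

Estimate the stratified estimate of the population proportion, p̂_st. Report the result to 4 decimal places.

N = 2460; stratum weights W_h = N_h/N.
p̂_st = Σ W_h p̂_h = (1180·0.846 + 1040·0.371 + 240·0.208)/2460 = 0.58294

p̂_st ≈ 0.5829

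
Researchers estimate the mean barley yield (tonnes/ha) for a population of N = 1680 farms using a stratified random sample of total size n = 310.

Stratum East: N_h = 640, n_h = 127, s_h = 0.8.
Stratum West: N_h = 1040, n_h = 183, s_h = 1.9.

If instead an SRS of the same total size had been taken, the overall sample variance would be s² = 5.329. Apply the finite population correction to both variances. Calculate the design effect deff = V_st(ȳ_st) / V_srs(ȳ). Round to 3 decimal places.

V̂(ȳ_st) = Σ W_h² (1 − n_h/N_h) s_h²/n_h, with W_h = N_h/N and N = 1680:
  stratum East: (640/1680)²·(1 − 127/640)·0.8²/127 = 0.000586212
  stratum West: (1040/1680)²·(1 − 183/1040)·1.9²/183 = 0.00622948
V_st = 0.00681569
V_srs = (1 − 310/1680)·5.329/310 = 0.0140183
deff = V_st / V_srs = 0.00681569/0.0140183 = 0.4862

deff ≈ 0.486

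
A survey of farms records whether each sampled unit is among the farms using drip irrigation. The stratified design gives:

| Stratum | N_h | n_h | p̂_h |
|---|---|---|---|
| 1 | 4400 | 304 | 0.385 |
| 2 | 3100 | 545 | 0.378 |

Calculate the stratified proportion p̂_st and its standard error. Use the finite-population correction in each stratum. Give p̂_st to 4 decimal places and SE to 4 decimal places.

p̂_st ≈ 0.3821, SE ≈ 0.0176

N = 7500; stratum weights W_h = N_h/N.
p̂_st = Σ W_h p̂_h = (4400·0.385 + 3100·0.378)/7500 = 0.38211
V̂(p̂_st) = Σ W_h² (1 − n_h/N_h) p̂_h(1−p̂_h)/(n_h−1):
  stratum 1: (4400/7500)²·(1 − 304/4400)·0.385·0.615/303 = 0.000250371
  stratum 2: (3100/7500)²·(1 − 545/3100)·0.378·0.622/544 = 6.08574e-05
V̂(p̂_st) = 0.000311228; SE = √V̂ = 0.0176417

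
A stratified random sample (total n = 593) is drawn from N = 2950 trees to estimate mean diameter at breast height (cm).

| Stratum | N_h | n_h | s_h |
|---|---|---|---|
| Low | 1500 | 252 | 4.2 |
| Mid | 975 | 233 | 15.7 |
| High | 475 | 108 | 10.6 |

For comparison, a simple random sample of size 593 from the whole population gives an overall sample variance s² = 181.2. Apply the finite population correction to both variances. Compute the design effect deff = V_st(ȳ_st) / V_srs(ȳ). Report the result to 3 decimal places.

V̂(ȳ_st) = Σ W_h² (1 − n_h/N_h) s_h²/n_h, with W_h = N_h/N and N = 2950:
  stratum Low: (1500/2950)²·(1 − 252/1500)·4.2²/252 = 0.0150577
  stratum Mid: (975/2950)²·(1 − 233/975)·15.7²/233 = 0.0879443
  stratum High: (475/2950)²·(1 − 108/475)·10.6²/108 = 0.0208403
V_st = 0.123842
V_srs = (1 − 593/2950)·181.2/593 = 0.244141
deff = V_st / V_srs = 0.123842/0.244141 = 0.5073

deff ≈ 0.507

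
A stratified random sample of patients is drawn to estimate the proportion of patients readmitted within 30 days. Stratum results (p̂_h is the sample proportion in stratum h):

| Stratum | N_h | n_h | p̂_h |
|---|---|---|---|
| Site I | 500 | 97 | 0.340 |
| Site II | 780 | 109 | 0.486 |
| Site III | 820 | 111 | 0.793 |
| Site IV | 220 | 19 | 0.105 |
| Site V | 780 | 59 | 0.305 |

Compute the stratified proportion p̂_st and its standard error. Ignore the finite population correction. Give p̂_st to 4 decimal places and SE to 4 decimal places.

p̂_st ≈ 0.4711, SE ≈ 0.0239

N = 3100; stratum weights W_h = N_h/N.
p̂_st = Σ W_h p̂_h = (500·0.340 + 780·0.486 + 820·0.793 + 220·0.105 + 780·0.305)/3100 = 0.47108
V̂(p̂_st) = Σ W_h² p̂_h(1−p̂_h)/(n_h−1):
  stratum Site I: (500/3100)²·0.340·0.660/96 = 6.08091e-05
  stratum Site II: (780/3100)²·0.486·0.514/108 = 0.000146434
  stratum Site III: (820/3100)²·0.793·0.207/110 = 0.000104413
  stratum Site IV: (220/3100)²·0.105·0.895/18 = 2.62943e-05
  stratum Site V: (780/3100)²·0.305·0.695/58 = 0.000231378
V̂(p̂_st) = 0.000569329; SE = √V̂ = 0.0238606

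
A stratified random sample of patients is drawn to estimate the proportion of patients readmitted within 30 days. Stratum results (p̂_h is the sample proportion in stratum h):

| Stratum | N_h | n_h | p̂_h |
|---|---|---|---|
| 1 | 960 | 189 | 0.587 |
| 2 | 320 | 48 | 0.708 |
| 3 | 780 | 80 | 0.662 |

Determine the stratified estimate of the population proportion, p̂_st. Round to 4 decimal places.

p̂_st ≈ 0.6342

N = 2060; stratum weights W_h = N_h/N.
p̂_st = Σ W_h p̂_h = (960·0.587 + 320·0.708 + 780·0.662)/2060 = 0.63419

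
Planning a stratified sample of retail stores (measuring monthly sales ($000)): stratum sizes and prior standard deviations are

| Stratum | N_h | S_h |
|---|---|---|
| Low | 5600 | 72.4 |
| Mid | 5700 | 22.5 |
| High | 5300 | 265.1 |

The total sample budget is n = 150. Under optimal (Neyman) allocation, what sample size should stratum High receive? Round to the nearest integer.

109

Neyman allocation: n_h = n · N_h S_h / Σ N_i S_i, with n = 150.
  stratum Low: N_h·S_h = 5600·72.4 = 405440.00
  stratum Mid: N_h·S_h = 5700·22.5 = 128250.00
  stratum High: N_h·S_h = 5300·265.1 = 1405030.00
Σ N_h S_h = 1938720.00
n for stratum High = 150·1405030.00/1938720.00 = 108.708 → 109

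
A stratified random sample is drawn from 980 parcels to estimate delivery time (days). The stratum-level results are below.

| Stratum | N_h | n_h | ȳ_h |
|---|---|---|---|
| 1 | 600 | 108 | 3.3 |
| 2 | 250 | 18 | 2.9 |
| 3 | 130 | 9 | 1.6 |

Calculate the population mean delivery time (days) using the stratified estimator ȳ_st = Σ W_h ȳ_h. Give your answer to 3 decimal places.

ȳ_st ≈ 2.972

N = Σ N_h = 980. Stratum weights W_h = N_h/N.
ȳ_st = (600·3.3 + 250·2.9 + 130·1.6) / 980 = 2.97245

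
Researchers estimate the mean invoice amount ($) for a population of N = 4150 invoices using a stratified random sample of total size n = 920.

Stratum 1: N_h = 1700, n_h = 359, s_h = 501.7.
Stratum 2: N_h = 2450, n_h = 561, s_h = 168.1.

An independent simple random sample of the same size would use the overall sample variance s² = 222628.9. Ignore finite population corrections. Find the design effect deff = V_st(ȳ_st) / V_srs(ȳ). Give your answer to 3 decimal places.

V̂(ȳ_st) = Σ W_h² s_h²/n_h, with W_h = N_h/N and N = 4150:
  stratum 1: (1700/4150)²·501.7²/359 = 117.651
  stratum 2: (2450/4150)²·168.1²/561 = 17.5553
V_st = 135.206
V_srs = s²/n = 222628.9/920 = 241.988
deff = V_st / V_srs = 135.206/241.988 = 0.5587

deff ≈ 0.559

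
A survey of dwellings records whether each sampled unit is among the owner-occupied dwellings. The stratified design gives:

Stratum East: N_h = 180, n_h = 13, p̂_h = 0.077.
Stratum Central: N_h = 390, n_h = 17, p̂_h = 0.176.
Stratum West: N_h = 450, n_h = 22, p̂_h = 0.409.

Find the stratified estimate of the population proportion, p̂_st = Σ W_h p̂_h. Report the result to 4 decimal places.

p̂_st ≈ 0.2613

N = 1020; stratum weights W_h = N_h/N.
p̂_st = Σ W_h p̂_h = (180·0.077 + 390·0.176 + 450·0.409)/1020 = 0.26132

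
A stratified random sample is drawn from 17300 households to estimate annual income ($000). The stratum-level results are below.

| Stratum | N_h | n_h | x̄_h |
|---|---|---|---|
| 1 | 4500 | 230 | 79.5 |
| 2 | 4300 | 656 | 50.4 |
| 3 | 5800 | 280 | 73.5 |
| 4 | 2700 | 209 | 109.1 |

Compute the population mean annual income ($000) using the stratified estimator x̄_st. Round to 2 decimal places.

x̄_st ≈ 74.88

N = Σ N_h = 17300. Stratum weights W_h = N_h/N.
x̄_st = (4500·79.5 + 4300·50.4 + 5800·73.5 + 2700·109.1) / 17300 = 74.8751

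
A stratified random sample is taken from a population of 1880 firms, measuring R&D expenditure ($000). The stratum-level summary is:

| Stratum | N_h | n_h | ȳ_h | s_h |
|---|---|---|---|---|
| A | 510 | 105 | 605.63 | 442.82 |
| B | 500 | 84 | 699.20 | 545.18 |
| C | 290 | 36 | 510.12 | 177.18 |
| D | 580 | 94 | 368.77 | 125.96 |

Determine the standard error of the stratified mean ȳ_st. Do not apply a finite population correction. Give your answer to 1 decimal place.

SE(ȳ_st) ≈ 20.6

V̂(ȳ_st) = Σ W_h² s_h²/n_h, with W_h = N_h/N and N = 1880:
  stratum A: (510/1880)²·442.82²/105 = 137.433
  stratum B: (500/1880)²·545.18²/84 = 250.279
  stratum C: (290/1880)²·177.18²/36 = 20.7495
  stratum D: (580/1880)²·125.96²/94 = 16.0649
V̂(ȳ_st) = 424.526
SE(ȳ_st) = √424.526 = 20.604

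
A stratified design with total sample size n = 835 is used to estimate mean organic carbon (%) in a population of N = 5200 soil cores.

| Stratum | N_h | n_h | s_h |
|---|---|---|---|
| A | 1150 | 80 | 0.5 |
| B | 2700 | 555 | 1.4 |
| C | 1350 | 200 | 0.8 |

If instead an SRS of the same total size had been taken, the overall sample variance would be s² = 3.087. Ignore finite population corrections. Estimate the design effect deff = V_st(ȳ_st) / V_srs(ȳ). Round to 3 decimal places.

deff ≈ 0.357

V̂(ȳ_st) = Σ W_h² s_h²/n_h, with W_h = N_h/N and N = 5200:
  stratum A: (1150/5200)²·0.5²/80 = 0.000152841
  stratum B: (2700/5200)²·1.4²/555 = 0.000952103
  stratum C: (1350/5200)²·0.8²/200 = 0.00021568
V_st = 0.00132062
V_srs = s²/n = 3.087/835 = 0.00369701
deff = V_st / V_srs = 0.00132062/0.00369701 = 0.3572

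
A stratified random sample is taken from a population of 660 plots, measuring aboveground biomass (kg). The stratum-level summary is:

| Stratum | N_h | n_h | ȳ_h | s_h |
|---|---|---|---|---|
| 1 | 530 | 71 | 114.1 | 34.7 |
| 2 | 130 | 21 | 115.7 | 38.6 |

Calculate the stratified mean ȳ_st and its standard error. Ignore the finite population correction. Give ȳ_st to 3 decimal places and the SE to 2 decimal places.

ȳ_st = Σ W_h ȳ_h = (530·114.1 + 130·115.7)/660 = 114.41515
V̂(ȳ_st) = Σ W_h² s_h²/n_h, with W_h = N_h/N and N = 660:
  stratum 1: (530/660)²·34.7²/71 = 10.9362
  stratum 2: (130/660)²·38.6²/21 = 2.75267
V̂(ȳ_st) = 13.6888
SE(ȳ_st) = √13.6888 = 3.69984

ȳ_st ≈ 114.415, SE ≈ 3.70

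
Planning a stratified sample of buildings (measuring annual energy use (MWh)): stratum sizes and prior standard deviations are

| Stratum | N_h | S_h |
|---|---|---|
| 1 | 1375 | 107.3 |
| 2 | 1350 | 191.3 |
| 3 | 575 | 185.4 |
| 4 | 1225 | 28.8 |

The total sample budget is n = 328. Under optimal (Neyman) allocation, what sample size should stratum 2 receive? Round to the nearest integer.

155

Neyman allocation: n_h = n · N_h S_h / Σ N_i S_i, with n = 328.
  stratum 1: N_h·S_h = 1375·107.3 = 147537.50
  stratum 2: N_h·S_h = 1350·191.3 = 258255.00
  stratum 3: N_h·S_h = 575·185.4 = 106605.00
  stratum 4: N_h·S_h = 1225·28.8 = 35280.00
Σ N_h S_h = 547677.50
n for stratum 2 = 328·258255.00/547677.50 = 154.667 → 155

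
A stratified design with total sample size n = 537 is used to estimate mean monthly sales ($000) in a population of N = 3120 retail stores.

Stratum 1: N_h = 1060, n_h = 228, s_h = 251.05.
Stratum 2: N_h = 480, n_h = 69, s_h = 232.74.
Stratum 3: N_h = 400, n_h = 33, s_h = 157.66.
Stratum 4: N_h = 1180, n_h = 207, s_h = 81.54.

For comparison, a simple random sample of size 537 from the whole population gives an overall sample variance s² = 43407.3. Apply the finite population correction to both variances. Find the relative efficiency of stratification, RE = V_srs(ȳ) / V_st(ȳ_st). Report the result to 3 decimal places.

V̂(ȳ_st) = Σ W_h² (1 − n_h/N_h) s_h²/n_h, with W_h = N_h/N and N = 3120:
  stratum 1: (1060/3120)²·(1 − 228/1060)·251.05²/228 = 25.0441
  stratum 2: (480/3120)²·(1 − 69/480)·232.74²/69 = 15.9099
  stratum 3: (400/3120)²·(1 − 33/400)·157.66²/33 = 11.3592
  stratum 4: (1180/3120)²·(1 − 207/1180)·81.54²/207 = 3.78841
V_st = 56.1015
V_srs = (1 − 537/3120)·43407.3/537 = 66.9204
Relative efficiency = V_srs / V_st = 66.9204/56.1015 = 1.1928

RE ≈ 1.193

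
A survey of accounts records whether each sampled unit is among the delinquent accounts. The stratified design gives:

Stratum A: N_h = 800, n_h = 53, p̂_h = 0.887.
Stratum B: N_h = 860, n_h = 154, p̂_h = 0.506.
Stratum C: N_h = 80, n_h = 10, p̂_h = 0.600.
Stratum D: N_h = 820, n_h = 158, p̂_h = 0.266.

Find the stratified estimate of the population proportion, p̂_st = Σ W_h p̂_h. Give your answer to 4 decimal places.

N = 2560; stratum weights W_h = N_h/N.
p̂_st = Σ W_h p̂_h = (800·0.887 + 860·0.506 + 80·0.600 + 820·0.266)/2560 = 0.55113

p̂_st ≈ 0.5511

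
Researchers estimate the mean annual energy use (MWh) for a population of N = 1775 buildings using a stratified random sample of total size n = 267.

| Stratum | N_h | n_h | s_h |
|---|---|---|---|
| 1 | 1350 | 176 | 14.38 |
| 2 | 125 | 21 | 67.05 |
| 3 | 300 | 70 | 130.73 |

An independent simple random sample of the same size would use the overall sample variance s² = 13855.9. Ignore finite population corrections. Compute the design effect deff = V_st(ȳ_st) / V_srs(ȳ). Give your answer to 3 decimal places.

V̂(ȳ_st) = Σ W_h² s_h²/n_h, with W_h = N_h/N and N = 1775:
  stratum 1: (1350/1775)²·14.38²/176 = 0.679635
  stratum 2: (125/1775)²·67.05²/21 = 1.0617
  stratum 3: (300/1775)²·130.73²/70 = 6.97426
V_st = 8.7156
V_srs = s²/n = 13855.9/267 = 51.8948
deff = V_st / V_srs = 8.7156/51.8948 = 0.1679

deff ≈ 0.168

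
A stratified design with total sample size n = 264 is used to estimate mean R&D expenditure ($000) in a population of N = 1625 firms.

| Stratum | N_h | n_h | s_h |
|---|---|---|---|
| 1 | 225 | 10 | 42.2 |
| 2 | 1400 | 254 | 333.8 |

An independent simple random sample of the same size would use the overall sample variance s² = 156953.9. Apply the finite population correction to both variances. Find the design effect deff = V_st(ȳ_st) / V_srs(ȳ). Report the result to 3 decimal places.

deff ≈ 0.542

V̂(ȳ_st) = Σ W_h² (1 − n_h/N_h) s_h²/n_h, with W_h = N_h/N and N = 1625:
  stratum 1: (225/1625)²·(1 − 10/225)·42.2²/10 = 3.26241
  stratum 2: (1400/1625)²·(1 − 254/1400)·333.8²/254 = 266.529
V_st = 269.792
V_srs = (1 − 264/1625)·156953.9/264 = 497.935
deff = V_st / V_srs = 269.792/497.935 = 0.5418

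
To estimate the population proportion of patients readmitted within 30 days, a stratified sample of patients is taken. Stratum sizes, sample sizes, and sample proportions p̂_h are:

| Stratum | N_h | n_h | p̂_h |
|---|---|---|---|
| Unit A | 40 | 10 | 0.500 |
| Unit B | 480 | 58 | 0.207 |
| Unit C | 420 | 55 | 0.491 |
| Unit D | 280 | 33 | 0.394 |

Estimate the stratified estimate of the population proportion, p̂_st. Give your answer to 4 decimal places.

N = 1220; stratum weights W_h = N_h/N.
p̂_st = Σ W_h p̂_h = (40·0.500 + 480·0.207 + 420·0.491 + 280·0.394)/1220 = 0.35730

p̂_st ≈ 0.3573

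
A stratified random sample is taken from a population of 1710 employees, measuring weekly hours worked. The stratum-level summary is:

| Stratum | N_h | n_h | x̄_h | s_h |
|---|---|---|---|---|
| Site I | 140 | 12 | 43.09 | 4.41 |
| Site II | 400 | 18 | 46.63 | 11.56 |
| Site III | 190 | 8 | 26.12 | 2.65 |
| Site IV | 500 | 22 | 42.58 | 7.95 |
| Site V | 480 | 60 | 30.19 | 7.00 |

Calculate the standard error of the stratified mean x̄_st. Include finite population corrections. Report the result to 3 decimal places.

V̂(x̄_st) = Σ W_h² (1 − n_h/N_h) s_h²/n_h, with W_h = N_h/N and N = 1710:
  stratum Site I: (140/1710)²·(1 − 12/140)·4.41²/12 = 0.00993211
  stratum Site II: (400/1710)²·(1 − 18/400)·11.56²/18 = 0.387949
  stratum Site III: (190/1710)²·(1 − 8/190)·2.65²/8 = 0.0103809
  stratum Site IV: (500/1710)²·(1 − 22/500)·7.95²/22 = 0.23481
  stratum Site V: (480/1710)²·(1 − 60/480)·7.00²/60 = 0.0563045
V̂(x̄_st) = 0.699377
SE(x̄_st) = √0.699377 = 0.836287

SE(x̄_st) ≈ 0.836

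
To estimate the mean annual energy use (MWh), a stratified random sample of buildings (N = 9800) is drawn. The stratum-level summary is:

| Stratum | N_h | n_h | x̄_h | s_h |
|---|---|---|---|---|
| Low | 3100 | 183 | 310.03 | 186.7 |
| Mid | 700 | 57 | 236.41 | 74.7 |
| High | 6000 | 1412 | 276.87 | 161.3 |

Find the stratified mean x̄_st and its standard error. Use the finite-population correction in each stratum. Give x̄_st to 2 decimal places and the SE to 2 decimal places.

x̄_st ≈ 284.47, SE ≈ 4.87

x̄_st = Σ W_h x̄_h = (3100·310.03 + 700·236.41 + 6000·276.87)/9800 = 284.46939
V̂(x̄_st) = Σ W_h² (1 − n_h/N_h) s_h²/n_h, with W_h = N_h/N and N = 9800:
  stratum Low: (3100/9800)²·(1 − 183/3100)·186.7²/183 = 17.9343
  stratum Mid: (700/9800)²·(1 − 57/700)·74.7²/57 = 0.4588
  stratum High: (6000/9800)²·(1 − 1412/6000)·161.3²/1412 = 5.28149
V̂(x̄_st) = 23.6746
SE(x̄_st) = √23.6746 = 4.86565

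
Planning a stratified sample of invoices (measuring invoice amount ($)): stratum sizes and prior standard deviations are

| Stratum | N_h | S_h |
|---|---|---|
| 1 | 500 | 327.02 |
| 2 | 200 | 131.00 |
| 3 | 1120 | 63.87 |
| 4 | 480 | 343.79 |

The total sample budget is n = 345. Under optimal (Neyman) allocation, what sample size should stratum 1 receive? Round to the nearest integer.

Neyman allocation: n_h = n · N_h S_h / Σ N_i S_i, with n = 345.
  stratum 1: N_h·S_h = 500·327.02 = 163510.00
  stratum 2: N_h·S_h = 200·131.00 = 26200.00
  stratum 3: N_h·S_h = 1120·63.87 = 71534.40
  stratum 4: N_h·S_h = 480·343.79 = 165019.20
Σ N_h S_h = 426263.60
n for stratum 1 = 345·163510.00/426263.60 = 132.338 → 132

132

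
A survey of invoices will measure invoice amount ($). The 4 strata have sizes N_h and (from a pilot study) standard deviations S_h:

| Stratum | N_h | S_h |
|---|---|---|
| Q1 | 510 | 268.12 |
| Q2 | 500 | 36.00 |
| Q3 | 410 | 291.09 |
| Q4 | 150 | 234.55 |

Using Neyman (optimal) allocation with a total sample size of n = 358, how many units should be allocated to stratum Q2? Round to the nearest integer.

21

Neyman allocation: n_h = n · N_h S_h / Σ N_i S_i, with n = 358.
  stratum Q1: N_h·S_h = 510·268.12 = 136741.20
  stratum Q2: N_h·S_h = 500·36.00 = 18000.00
  stratum Q3: N_h·S_h = 410·291.09 = 119346.90
  stratum Q4: N_h·S_h = 150·234.55 = 35182.50
Σ N_h S_h = 309270.60
n for stratum Q2 = 358·18000.00/309270.60 = 20.836 → 21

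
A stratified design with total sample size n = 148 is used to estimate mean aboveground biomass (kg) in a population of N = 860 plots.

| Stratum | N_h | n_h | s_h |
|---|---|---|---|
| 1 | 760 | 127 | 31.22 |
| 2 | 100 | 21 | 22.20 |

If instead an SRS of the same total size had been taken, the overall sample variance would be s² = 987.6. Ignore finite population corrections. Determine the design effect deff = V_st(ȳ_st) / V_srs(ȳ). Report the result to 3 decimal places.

deff ≈ 0.946

V̂(ȳ_st) = Σ W_h² s_h²/n_h, with W_h = N_h/N and N = 860:
  stratum 1: (760/860)²·31.22²/127 = 5.99366
  stratum 2: (100/860)²·22.20²/21 = 0.317314
V_st = 6.31098
V_srs = s²/n = 987.6/148 = 6.67297
deff = V_st / V_srs = 6.31098/6.67297 = 0.9458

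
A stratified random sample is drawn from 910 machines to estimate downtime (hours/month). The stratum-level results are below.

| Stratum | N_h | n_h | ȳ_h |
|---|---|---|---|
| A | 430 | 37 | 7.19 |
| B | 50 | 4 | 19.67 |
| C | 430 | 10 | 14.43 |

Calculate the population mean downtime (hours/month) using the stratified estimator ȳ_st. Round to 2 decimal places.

ȳ_st ≈ 11.30

N = Σ N_h = 910. Stratum weights W_h = N_h/N.
ȳ_st = (430·7.19 + 50·19.67 + 430·14.43) / 910 = 11.2968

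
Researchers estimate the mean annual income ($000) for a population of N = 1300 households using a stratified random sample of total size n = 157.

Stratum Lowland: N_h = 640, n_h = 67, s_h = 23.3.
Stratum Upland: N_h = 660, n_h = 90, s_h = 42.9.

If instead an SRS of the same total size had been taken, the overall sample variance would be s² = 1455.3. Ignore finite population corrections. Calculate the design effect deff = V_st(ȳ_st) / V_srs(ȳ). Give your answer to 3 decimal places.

V̂(ȳ_st) = Σ W_h² s_h²/n_h, with W_h = N_h/N and N = 1300:
  stratum Lowland: (640/1300)²·23.3²/67 = 1.96386
  stratum Upland: (660/1300)²·42.9²/90 = 5.27076
V_st = 7.23462
V_srs = s²/n = 1455.3/157 = 9.26943
deff = V_st / V_srs = 7.23462/9.26943 = 0.7805

deff ≈ 0.780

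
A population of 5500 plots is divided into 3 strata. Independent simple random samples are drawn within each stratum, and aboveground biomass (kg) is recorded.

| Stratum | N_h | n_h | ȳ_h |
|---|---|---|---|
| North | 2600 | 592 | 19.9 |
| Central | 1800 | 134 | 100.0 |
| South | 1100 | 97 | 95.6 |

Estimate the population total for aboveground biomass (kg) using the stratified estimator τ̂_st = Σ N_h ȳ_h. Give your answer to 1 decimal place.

τ̂_st ≈ 336900.0

τ̂_st = Σ N_h ȳ_h = 2600·19.9 + 1800·100.0 + 1100·95.6 = 336900.0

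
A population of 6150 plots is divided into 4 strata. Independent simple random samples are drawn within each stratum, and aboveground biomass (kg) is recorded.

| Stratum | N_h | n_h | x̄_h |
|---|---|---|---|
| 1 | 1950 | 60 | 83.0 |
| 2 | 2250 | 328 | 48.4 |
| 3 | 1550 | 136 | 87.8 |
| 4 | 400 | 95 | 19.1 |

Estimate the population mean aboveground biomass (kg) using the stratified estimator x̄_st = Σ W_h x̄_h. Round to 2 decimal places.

x̄_st ≈ 67.40

N = Σ N_h = 6150. Stratum weights W_h = N_h/N.
x̄_st = (1950·83.0 + 2250·48.4 + 1550·87.8 + 400·19.1) / 6150 = 67.3951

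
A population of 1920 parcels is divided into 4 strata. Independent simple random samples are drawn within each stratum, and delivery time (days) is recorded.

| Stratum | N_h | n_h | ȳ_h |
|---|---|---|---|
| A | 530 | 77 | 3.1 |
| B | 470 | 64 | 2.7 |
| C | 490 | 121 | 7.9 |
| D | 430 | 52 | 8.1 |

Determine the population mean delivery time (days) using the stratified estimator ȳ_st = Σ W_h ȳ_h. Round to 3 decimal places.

N = Σ N_h = 1920. Stratum weights W_h = N_h/N.
ȳ_st = (530·3.1 + 470·2.7 + 490·7.9 + 430·8.1) / 1920 = 5.34687

ȳ_st ≈ 5.347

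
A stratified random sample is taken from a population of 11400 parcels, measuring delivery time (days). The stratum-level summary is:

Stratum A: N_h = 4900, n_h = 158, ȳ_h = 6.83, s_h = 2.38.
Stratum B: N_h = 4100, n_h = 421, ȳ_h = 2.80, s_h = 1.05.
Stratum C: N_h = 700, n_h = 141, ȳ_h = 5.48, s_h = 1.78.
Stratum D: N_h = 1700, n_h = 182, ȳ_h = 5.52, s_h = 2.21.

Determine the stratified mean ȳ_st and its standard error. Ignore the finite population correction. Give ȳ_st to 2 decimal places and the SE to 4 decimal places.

ȳ_st ≈ 5.10, SE ≈ 0.0874

ȳ_st = Σ W_h ȳ_h = (4900·6.83 + 4100·2.80 + 700·5.48 + 1700·5.52)/11400 = 5.10237
V̂(ȳ_st) = Σ W_h² s_h²/n_h, with W_h = N_h/N and N = 11400:
  stratum A: (4900/11400)²·2.38²/158 = 0.00662337
  stratum B: (4100/11400)²·1.05²/421 = 0.000338731
  stratum C: (700/11400)²·1.78²/141 = 8.47242e-05
  stratum D: (1700/11400)²·2.21²/182 = 0.000596762
V̂(ȳ_st) = 0.00764359
SE(ȳ_st) = √0.00764359 = 0.0874276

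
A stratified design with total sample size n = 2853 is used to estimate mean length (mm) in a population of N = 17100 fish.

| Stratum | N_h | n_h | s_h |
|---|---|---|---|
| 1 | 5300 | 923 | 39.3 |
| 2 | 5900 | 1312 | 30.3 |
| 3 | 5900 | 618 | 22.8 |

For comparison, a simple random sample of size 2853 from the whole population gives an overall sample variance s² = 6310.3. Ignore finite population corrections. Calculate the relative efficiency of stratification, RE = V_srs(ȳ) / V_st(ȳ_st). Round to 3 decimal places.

V̂(ȳ_st) = Σ W_h² s_h²/n_h, with W_h = N_h/N and N = 17100:
  stratum 1: (5300/17100)²·39.3²/923 = 0.160747
  stratum 2: (5900/17100)²·30.3²/1312 = 0.0833035
  stratum 3: (5900/17100)²·22.8²/618 = 0.100137
V_st = 0.344187
V_srs = s²/n = 6310.3/2853 = 2.21181
Relative efficiency = V_srs / V_st = 2.21181/0.344187 = 6.4262

RE ≈ 6.426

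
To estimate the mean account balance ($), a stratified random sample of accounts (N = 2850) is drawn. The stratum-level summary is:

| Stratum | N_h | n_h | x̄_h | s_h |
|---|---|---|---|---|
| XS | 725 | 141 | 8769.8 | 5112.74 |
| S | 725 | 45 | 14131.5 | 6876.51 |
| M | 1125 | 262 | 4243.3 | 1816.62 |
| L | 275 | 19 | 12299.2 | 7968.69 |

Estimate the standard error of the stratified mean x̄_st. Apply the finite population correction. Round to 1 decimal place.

SE(x̄_st) ≈ 322.4

V̂(x̄_st) = Σ W_h² (1 − n_h/N_h) s_h²/n_h, with W_h = N_h/N and N = 2850:
  stratum XS: (725/2850)²·(1 − 141/725)·5112.74²/141 = 9663.83
  stratum S: (725/2850)²·(1 − 45/725)·6876.51²/45 = 63779.5
  stratum M: (1125/2850)²·(1 − 262/1125)·1816.62²/262 = 1505.57
  stratum L: (275/2850)²·(1 − 19/275)·7968.69²/19 = 28967
V̂(x̄_st) = 103916
SE(x̄_st) = √103916 = 322.36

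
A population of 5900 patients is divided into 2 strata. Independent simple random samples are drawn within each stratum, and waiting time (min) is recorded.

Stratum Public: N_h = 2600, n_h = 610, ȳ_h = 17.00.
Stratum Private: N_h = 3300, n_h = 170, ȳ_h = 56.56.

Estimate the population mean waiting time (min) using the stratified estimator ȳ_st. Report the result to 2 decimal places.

ȳ_st ≈ 39.13

N = Σ N_h = 5900. Stratum weights W_h = N_h/N.
ȳ_st = (2600·17.00 + 3300·56.56) / 5900 = 39.1268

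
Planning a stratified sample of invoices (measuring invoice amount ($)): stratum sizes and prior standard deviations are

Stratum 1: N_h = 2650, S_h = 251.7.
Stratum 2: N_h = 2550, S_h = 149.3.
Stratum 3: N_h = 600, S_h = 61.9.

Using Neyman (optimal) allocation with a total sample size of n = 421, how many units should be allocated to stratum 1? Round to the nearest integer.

259

Neyman allocation: n_h = n · N_h S_h / Σ N_i S_i, with n = 421.
  stratum 1: N_h·S_h = 2650·251.7 = 667005.00
  stratum 2: N_h·S_h = 2550·149.3 = 380715.00
  stratum 3: N_h·S_h = 600·61.9 = 37140.00
Σ N_h S_h = 1084860.00
n for stratum 1 = 421·667005.00/1084860.00 = 258.844 → 259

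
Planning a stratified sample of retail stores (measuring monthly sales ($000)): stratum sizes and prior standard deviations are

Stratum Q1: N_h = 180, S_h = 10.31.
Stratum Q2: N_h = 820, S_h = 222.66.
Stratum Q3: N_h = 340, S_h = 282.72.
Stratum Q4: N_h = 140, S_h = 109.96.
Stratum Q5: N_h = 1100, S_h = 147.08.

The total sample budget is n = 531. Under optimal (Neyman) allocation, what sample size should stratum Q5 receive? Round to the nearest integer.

188

Neyman allocation: n_h = n · N_h S_h / Σ N_i S_i, with n = 531.
  stratum Q1: N_h·S_h = 180·10.31 = 1855.80
  stratum Q2: N_h·S_h = 820·222.66 = 182581.20
  stratum Q3: N_h·S_h = 340·282.72 = 96124.80
  stratum Q4: N_h·S_h = 140·109.96 = 15394.40
  stratum Q5: N_h·S_h = 1100·147.08 = 161788.00
Σ N_h S_h = 457744.20
n for stratum Q5 = 531·161788.00/457744.20 = 187.680 → 188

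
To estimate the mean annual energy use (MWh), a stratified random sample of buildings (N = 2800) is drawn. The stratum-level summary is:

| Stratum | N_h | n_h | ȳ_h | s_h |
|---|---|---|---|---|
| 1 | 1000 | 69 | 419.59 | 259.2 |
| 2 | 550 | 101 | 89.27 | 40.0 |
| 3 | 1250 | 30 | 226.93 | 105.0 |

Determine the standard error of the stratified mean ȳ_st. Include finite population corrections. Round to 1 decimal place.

V̂(ȳ_st) = Σ W_h² (1 − n_h/N_h) s_h²/n_h, with W_h = N_h/N and N = 2800:
  stratum 1: (1000/2800)²·(1 − 69/1000)·259.2²/69 = 115.626
  stratum 2: (550/2800)²·(1 − 101/550)·40.0²/101 = 0.49899
  stratum 3: (1250/2800)²·(1 − 30/1250)·105.0²/30 = 71.4844
V̂(ȳ_st) = 187.609
SE(ȳ_st) = √187.609 = 13.697

SE(ȳ_st) ≈ 13.7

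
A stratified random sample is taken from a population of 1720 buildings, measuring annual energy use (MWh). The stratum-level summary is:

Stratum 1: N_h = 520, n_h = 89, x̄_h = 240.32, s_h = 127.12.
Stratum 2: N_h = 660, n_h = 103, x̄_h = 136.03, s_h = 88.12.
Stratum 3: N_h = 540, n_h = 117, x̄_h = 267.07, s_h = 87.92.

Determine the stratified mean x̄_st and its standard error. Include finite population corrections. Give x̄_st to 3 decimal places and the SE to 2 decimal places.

x̄_st = Σ W_h x̄_h = (520·240.32 + 660·136.03 + 540·267.07)/1720 = 208.70000
V̂(x̄_st) = Σ W_h² (1 − n_h/N_h) s_h²/n_h, with W_h = N_h/N and N = 1720:
  stratum 1: (520/1720)²·(1 − 89/520)·127.12²/89 = 13.755
  stratum 2: (660/1720)²·(1 − 103/660)·88.12²/103 = 9.36815
  stratum 3: (540/1720)²·(1 − 117/540)·87.92²/117 = 5.10113
V̂(x̄_st) = 28.2243
SE(x̄_st) = √28.2243 = 5.31266

x̄_st ≈ 208.700, SE ≈ 5.31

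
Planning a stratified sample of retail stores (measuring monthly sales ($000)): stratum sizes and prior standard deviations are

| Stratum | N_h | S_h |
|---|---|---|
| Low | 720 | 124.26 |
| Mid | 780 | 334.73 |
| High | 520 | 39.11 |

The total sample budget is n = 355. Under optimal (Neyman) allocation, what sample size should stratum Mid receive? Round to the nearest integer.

250

Neyman allocation: n_h = n · N_h S_h / Σ N_i S_i, with n = 355.
  stratum Low: N_h·S_h = 720·124.26 = 89467.20
  stratum Mid: N_h·S_h = 780·334.73 = 261089.40
  stratum High: N_h·S_h = 520·39.11 = 20337.20
Σ N_h S_h = 370893.80
n for stratum Mid = 355·261089.40/370893.80 = 249.901 → 250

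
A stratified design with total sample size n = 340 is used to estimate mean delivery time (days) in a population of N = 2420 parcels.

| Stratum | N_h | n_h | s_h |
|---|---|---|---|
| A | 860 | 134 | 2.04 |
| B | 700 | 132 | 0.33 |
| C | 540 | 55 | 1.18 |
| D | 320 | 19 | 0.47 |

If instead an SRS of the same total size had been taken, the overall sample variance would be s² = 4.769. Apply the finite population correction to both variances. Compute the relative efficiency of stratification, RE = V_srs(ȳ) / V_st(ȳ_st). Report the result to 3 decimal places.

RE ≈ 2.570

V̂(ȳ_st) = Σ W_h² (1 − n_h/N_h) s_h²/n_h, with W_h = N_h/N and N = 2420:
  stratum A: (860/2420)²·(1 − 134/860)·2.04²/134 = 0.00331101
  stratum B: (700/2420)²·(1 − 132/700)·0.33²/132 = 5.60105e-05
  stratum C: (540/2420)²·(1 − 55/540)·1.18²/55 = 0.00113216
  stratum D: (320/2420)²·(1 − 19/320)·0.47²/19 = 0.000191218
V_st = 0.00469039
V_srs = (1 − 340/2420)·4.769/340 = 0.0120558
Relative efficiency = V_srs / V_st = 0.0120558/0.00469039 = 2.5703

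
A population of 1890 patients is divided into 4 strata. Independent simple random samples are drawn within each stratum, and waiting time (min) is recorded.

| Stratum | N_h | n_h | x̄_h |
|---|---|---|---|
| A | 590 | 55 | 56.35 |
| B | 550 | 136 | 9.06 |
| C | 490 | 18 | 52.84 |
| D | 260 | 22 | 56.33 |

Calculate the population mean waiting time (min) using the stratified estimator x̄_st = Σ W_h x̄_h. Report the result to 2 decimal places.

N = Σ N_h = 1890. Stratum weights W_h = N_h/N.
x̄_st = (590·56.35 + 550·9.06 + 490·52.84 + 260·56.33) / 1890 = 41.6756

x̄_st ≈ 41.68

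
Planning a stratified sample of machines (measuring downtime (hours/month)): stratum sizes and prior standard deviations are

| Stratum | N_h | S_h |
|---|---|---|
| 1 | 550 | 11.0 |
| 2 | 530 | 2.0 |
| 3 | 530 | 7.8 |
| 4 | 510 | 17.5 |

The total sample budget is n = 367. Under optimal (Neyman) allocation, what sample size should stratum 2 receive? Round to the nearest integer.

19

Neyman allocation: n_h = n · N_h S_h / Σ N_i S_i, with n = 367.
  stratum 1: N_h·S_h = 550·11.0 = 6050.00
  stratum 2: N_h·S_h = 530·2.0 = 1060.00
  stratum 3: N_h·S_h = 530·7.8 = 4134.00
  stratum 4: N_h·S_h = 510·17.5 = 8925.00
Σ N_h S_h = 20169.00
n for stratum 2 = 367·1060.00/20169.00 = 19.288 → 19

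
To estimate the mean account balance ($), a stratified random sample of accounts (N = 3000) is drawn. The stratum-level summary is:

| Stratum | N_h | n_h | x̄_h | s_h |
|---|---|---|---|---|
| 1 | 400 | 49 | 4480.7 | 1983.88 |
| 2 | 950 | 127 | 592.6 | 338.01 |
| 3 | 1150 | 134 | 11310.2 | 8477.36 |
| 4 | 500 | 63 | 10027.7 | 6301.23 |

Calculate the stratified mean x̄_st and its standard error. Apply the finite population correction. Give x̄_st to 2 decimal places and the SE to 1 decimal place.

x̄_st ≈ 6791.94, SE ≈ 293.7

x̄_st = Σ W_h x̄_h = (400·4480.7 + 950·592.6 + 1150·11310.2 + 500·10027.7)/3000 = 6791.94333
V̂(x̄_st) = Σ W_h² (1 − n_h/N_h) s_h²/n_h, with W_h = N_h/N and N = 3000:
  stratum 1: (400/3000)²·(1 − 49/400)·1983.88²/49 = 1253.02
  stratum 2: (950/3000)²·(1 − 127/950)·338.01²/127 = 78.1513
  stratum 3: (1150/3000)²·(1 − 134/1150)·8477.36²/134 = 69625
  stratum 4: (500/3000)²·(1 − 63/500)·6301.23²/63 = 15301
V̂(x̄_st) = 86257.2
SE(x̄_st) = √86257.2 = 293.696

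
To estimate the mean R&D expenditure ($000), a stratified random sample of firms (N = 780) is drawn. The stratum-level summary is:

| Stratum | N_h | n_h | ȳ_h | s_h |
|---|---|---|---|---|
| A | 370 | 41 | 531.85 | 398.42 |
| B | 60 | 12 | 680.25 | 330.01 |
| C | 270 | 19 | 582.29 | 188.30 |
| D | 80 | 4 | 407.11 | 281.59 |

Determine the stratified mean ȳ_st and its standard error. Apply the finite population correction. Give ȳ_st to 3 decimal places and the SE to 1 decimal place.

ȳ_st = Σ W_h ȳ_h = (370·531.85 + 60·680.25 + 270·582.29 + 80·407.11)/780 = 547.93154
V̂(ȳ_st) = Σ W_h² (1 − n_h/N_h) s_h²/n_h, with W_h = N_h/N and N = 780:
  stratum A: (370/780)²·(1 − 41/370)·398.42²/41 = 774.652
  stratum B: (60/780)²·(1 − 12/60)·330.01²/12 = 42.9612
  stratum C: (270/780)²·(1 − 19/270)·188.30²/19 = 207.872
  stratum D: (80/780)²·(1 − 4/80)·281.59²/4 = 198.102
V̂(ȳ_st) = 1223.59
SE(ȳ_st) = √1223.59 = 34.9798

ȳ_st ≈ 547.932, SE ≈ 35.0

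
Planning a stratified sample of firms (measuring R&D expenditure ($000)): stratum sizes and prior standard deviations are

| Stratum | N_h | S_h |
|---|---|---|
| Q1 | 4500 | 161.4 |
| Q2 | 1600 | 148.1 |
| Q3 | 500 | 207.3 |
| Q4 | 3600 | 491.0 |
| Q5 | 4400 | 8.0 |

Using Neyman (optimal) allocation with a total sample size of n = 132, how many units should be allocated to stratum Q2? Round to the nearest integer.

Neyman allocation: n_h = n · N_h S_h / Σ N_i S_i, with n = 132.
  stratum Q1: N_h·S_h = 4500·161.4 = 726300.00
  stratum Q2: N_h·S_h = 1600·148.1 = 236960.00
  stratum Q3: N_h·S_h = 500·207.3 = 103650.00
  stratum Q4: N_h·S_h = 3600·491.0 = 1767600.00
  stratum Q5: N_h·S_h = 4400·8.0 = 35200.00
Σ N_h S_h = 2869710.00
n for stratum Q2 = 132·236960.00/2869710.00 = 10.900 → 11

11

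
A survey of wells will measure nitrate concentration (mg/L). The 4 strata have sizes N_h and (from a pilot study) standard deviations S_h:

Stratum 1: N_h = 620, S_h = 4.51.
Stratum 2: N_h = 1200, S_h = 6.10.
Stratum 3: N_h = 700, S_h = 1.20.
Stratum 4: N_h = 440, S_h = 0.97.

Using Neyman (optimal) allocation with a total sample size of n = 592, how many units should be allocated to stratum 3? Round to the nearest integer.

Neyman allocation: n_h = n · N_h S_h / Σ N_i S_i, with n = 592.
  stratum 1: N_h·S_h = 620·4.51 = 2796.20
  stratum 2: N_h·S_h = 1200·6.10 = 7320.00
  stratum 3: N_h·S_h = 700·1.20 = 840.00
  stratum 4: N_h·S_h = 440·0.97 = 426.80
Σ N_h S_h = 11383.00
n for stratum 3 = 592·840.00/11383.00 = 43.686 → 44

44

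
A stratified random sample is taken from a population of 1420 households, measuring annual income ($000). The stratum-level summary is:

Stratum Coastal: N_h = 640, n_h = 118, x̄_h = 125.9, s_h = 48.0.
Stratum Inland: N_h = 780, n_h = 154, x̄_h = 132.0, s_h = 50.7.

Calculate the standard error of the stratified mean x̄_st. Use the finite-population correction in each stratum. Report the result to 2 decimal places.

SE(x̄_st) ≈ 2.70

V̂(x̄_st) = Σ W_h² (1 − n_h/N_h) s_h²/n_h, with W_h = N_h/N and N = 1420:
  stratum Coastal: (640/1420)²·(1 − 118/640)·48.0²/118 = 3.235
  stratum Inland: (780/1420)²·(1 − 154/780)·50.7²/154 = 4.04192
V̂(x̄_st) = 7.27692
SE(x̄_st) = √7.27692 = 2.69758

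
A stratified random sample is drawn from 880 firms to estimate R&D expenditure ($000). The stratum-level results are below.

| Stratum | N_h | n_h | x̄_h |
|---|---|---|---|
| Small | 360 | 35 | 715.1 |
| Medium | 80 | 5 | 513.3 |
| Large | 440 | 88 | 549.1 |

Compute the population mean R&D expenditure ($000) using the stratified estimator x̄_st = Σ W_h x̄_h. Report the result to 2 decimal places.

N = Σ N_h = 880. Stratum weights W_h = N_h/N.
x̄_st = (360·715.1 + 80·513.3 + 440·549.1) / 880 = 613.7545

x̄_st ≈ 613.75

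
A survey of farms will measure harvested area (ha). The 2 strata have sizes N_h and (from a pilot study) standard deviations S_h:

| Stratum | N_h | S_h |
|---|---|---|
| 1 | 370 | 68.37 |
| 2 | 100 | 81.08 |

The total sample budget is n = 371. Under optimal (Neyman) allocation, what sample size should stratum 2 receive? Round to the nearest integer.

90

Neyman allocation: n_h = n · N_h S_h / Σ N_i S_i, with n = 371.
  stratum 1: N_h·S_h = 370·68.37 = 25296.90
  stratum 2: N_h·S_h = 100·81.08 = 8108.00
Σ N_h S_h = 33404.90
n for stratum 2 = 371·8108.00/33404.90 = 90.049 → 90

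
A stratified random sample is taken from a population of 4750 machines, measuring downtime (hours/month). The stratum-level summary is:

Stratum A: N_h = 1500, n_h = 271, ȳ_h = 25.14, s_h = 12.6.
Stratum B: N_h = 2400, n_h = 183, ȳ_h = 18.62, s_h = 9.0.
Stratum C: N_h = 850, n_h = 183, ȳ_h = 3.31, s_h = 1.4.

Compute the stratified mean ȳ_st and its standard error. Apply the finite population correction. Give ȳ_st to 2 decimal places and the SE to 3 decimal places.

ȳ_st ≈ 17.94, SE ≈ 0.391

ȳ_st = Σ W_h ȳ_h = (1500·25.14 + 2400·18.62 + 850·3.31)/4750 = 17.93926
V̂(ȳ_st) = Σ W_h² (1 − n_h/N_h) s_h²/n_h, with W_h = N_h/N and N = 4750:
  stratum A: (1500/4750)²·(1 − 271/1500)·12.6²/271 = 0.0478661
  stratum B: (2400/4750)²·(1 − 183/2400)·9.0²/183 = 0.104382
  stratum C: (850/4750)²·(1 − 183/850)·1.4²/183 = 0.00026913
V̂(ȳ_st) = 0.152517
SE(ȳ_st) = √0.152517 = 0.390534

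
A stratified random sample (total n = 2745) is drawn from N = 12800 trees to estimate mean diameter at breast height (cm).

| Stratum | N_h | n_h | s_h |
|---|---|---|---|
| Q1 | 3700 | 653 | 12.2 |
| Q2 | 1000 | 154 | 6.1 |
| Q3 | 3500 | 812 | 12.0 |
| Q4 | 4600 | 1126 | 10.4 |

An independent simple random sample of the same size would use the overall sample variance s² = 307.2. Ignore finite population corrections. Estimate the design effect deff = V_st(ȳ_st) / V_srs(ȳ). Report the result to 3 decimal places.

V̂(ȳ_st) = Σ W_h² s_h²/n_h, with W_h = N_h/N and N = 12800:
  stratum Q1: (3700/12800)²·12.2²/653 = 0.0190454
  stratum Q2: (1000/12800)²·6.1²/154 = 0.00147475
  stratum Q3: (3500/12800)²·12.0²/812 = 0.0132594
  stratum Q4: (4600/12800)²·10.4²/1126 = 0.0124058
V_st = 0.0461853
V_srs = s²/n = 307.2/2745 = 0.111913
deff = V_st / V_srs = 0.0461853/0.111913 = 0.4127

deff ≈ 0.413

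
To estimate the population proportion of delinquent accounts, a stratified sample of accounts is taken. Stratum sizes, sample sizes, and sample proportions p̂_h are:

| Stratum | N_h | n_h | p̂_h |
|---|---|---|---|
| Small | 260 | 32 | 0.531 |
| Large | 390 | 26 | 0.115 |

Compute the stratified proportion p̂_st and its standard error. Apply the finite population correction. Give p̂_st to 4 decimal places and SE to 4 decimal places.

N = 650; stratum weights W_h = N_h/N.
p̂_st = Σ W_h p̂_h = (260·0.531 + 390·0.115)/650 = 0.28140
V̂(p̂_st) = Σ W_h² (1 − n_h/N_h) p̂_h(1−p̂_h)/(n_h−1):
  stratum Small: (260/650)²·(1 − 32/260)·0.531·0.469/31 = 0.00112716
  stratum Large: (390/650)²·(1 − 26/390)·0.115·0.885/25 = 0.00136786
V̂(p̂_st) = 0.00249502; SE = √V̂ = 0.0499502

p̂_st ≈ 0.2814, SE ≈ 0.0500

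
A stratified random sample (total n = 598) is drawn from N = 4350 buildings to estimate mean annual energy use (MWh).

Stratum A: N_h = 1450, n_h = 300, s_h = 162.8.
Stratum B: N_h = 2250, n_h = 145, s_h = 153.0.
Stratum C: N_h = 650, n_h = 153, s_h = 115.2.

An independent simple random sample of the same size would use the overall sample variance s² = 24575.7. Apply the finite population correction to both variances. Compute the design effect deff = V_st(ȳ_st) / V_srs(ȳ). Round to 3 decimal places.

V̂(ȳ_st) = Σ W_h² (1 − n_h/N_h) s_h²/n_h, with W_h = N_h/N and N = 4350:
  stratum A: (1450/4350)²·(1 − 300/1450)·162.8²/300 = 7.78529
  stratum B: (2250/4350)²·(1 − 145/2250)·153.0²/145 = 40.4083
  stratum C: (650/4350)²·(1 − 153/650)·115.2²/153 = 1.48083
V_st = 49.6745
V_srs = (1 − 598/4350)·24575.7/598 = 35.4469
deff = V_st / V_srs = 49.6745/35.4469 = 1.4014

deff ≈ 1.401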